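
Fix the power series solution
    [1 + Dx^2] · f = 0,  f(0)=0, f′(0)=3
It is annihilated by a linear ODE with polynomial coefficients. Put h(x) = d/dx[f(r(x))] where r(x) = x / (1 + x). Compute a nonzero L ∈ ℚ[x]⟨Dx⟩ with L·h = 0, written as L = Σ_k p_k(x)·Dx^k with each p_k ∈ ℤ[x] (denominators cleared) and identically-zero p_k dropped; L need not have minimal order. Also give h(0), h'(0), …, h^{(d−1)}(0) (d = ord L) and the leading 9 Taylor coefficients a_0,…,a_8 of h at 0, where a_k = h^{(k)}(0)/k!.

L = (7 + 12·x + 6·x^2) + (6 + 18·x + 18·x^2 + 6·x^3)·Dx + (1 + 4·x + 6·x^2 + 4·x^3 + x^4)·Dx^2  (order 2).
h: a_k = 3, -6, 15/2, -6, 1/8, 45/4, -6931/240, 1591/30, -224179/2688, …
ICs: h(0) = 3, h′(0) = -6.

f: a_k = 0, 3, 0, -1/2, 0, 1/40, 0, -1/1680, 0, …
h₀=f(r): pull back L_f along r ⇒ L₀.
h=h₀': d/dx-closure on L₀ ⇒ L.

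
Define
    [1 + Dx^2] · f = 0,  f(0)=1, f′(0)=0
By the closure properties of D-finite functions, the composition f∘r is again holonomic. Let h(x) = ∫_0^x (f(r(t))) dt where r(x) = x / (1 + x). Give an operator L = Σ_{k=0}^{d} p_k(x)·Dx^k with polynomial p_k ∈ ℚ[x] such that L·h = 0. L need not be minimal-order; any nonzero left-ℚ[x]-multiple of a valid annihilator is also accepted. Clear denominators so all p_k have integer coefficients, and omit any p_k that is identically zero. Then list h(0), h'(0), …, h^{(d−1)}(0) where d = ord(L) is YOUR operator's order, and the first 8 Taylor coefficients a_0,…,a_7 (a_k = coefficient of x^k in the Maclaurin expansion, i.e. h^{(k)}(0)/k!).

L = Dx + (2 + 6·x + 6·x^2 + 2·x^3)·Dx^2 + (1 + 4·x + 6·x^2 + 4·x^3 + x^4)·Dx^3  (order 3).
h: a_k = 0, 1, 0, -1/6, 1/4, -7/24, 11/36, -1501/5040, …
ICs: h(0) = 0, h′(0) = 1, h′′(0) = 0.

f: a_k = 1, 0, -1/2, 0, 1/24, 0, -1/720, 0, …
f∘r: x↦r, Dx↦Dx/r' in L_f ⇒ L₀.
Integrate: L := L₀·Dx.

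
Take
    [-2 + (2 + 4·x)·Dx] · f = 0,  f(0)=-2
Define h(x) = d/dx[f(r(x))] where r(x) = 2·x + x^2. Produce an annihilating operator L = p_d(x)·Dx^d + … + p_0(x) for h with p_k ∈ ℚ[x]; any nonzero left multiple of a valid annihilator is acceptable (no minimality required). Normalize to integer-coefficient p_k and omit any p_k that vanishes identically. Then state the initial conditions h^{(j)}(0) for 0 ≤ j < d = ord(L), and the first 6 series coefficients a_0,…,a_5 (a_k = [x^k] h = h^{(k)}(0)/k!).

L = -1 + (-1 - 5·x - 6·x^2 - 2·x^3)·Dx  (order 1).
h: a_k = -4, 4, -12, 36, -110, 342, …
ICs: h(0) = -4.

f: a_k = -2, -2, 1, -1, 5/4, -7/4, …
f∘r: x↦r, Dx↦Dx/r' in L_f ⇒ L₀.
Derive L from L₀ (diff closure).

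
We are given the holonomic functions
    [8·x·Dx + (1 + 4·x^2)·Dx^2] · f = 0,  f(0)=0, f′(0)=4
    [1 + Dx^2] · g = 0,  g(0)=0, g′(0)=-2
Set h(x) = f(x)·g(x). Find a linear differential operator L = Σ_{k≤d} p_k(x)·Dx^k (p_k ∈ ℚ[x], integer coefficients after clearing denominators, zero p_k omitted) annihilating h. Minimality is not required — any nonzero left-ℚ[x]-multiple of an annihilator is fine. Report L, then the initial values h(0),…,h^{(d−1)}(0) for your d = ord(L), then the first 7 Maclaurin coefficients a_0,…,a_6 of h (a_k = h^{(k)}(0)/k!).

L = (85 + 944·x^2 + 416·x^4 + 256·x^6 + 256·x^8) + (144·x + 704·x^3 + 768·x^5 + 1024·x^7)·Dx + (90 + 992·x^2 + 576·x^4 + 512·x^6 + 512·x^8)·Dx^2 + (144·x + 704·x^3 + 768·x^5 + 1024·x^7)·Dx^3 + (5 + 48·x^2 + 160·x^4 + 256·x^6 + 256·x^8)·Dx^4  (order 4).
h: a_k = 0, 0, -8, 0, 12, 0, -247/9, …
ICs: h(0) = 0, h′(0) = 0, h′′(0) = -16, h′′′(0) = 0.

f: a_k = 0, 4, 0, -16/3, 0, 64/5, 0, …
g: a_k = 0, -2, 0, 1/3, 0, -1/60, 0, …
f·g: L₀ = L_f ⊗_s L_g, ord ≤ 2·2.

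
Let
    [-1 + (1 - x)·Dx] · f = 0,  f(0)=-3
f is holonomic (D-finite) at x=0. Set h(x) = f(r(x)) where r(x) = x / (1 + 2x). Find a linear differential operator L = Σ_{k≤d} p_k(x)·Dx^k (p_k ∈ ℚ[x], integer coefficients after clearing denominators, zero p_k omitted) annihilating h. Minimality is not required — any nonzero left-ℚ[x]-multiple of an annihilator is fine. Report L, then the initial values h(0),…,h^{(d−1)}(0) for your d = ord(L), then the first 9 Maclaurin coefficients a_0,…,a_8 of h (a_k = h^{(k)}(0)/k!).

f: a_k = -3, -3, -3, -3, -3, -3, -3, -3, -3, …
Change of var in L_f (x↦r) gives L₀.
L = -1 + (1 + 3·x + 2·x^2)·Dx  (order 1).
h: a_k = -3, -3, 3, -3, 3, -3, 3, -3, 3, …
ICs: h(0) = -3.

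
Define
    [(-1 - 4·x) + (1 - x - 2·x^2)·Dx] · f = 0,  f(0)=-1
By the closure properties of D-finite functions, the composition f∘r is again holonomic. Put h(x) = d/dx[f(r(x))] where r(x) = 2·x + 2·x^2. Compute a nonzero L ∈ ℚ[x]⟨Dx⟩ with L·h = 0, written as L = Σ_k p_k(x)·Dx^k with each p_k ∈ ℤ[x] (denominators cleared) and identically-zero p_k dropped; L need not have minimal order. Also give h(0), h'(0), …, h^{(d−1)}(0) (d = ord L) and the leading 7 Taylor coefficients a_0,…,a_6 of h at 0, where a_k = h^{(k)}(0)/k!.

f: a_k = -1, -1, -3, -5, -11, -21, -43, …
Change of var in L_f (x↦r) gives L₀.
Differentiate: ansatz ord ≤ ord L₀ ⇒ L.
L = (14 + 108·x + 444·x^2 + 1312·x^3 + 2256·x^4 + 1920·x^5 + 640·x^6) + (-1 - 8·x + 6·x^2 + 148·x^3 + 440·x^4 + 624·x^5 + 448·x^6 + 128·x^7)·Dx  (order 1).
h: a_k = -2, -28, -192, -1232, -7480, -43248, -243712, …
ICs: h(0) = -2.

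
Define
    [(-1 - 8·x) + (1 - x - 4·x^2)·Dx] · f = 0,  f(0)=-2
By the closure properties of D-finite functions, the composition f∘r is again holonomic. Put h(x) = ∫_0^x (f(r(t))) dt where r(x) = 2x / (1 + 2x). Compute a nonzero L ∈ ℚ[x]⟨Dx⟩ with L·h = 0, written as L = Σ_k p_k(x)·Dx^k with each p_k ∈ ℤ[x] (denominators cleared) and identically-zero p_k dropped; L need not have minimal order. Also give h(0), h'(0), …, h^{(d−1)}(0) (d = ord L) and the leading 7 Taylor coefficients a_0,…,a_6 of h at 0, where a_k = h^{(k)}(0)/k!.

f: a_k = -2, -2, -10, -18, -58, -130, -362, …
Change of var in L_f (x↦r) gives L₀.
∫: right-multiply L₀ by Dx.
L = (2 + 36·x)·Dx + (-1 - 4·x + 12·x^2 + 32·x^3)·Dx^2  (order 2).
h: a_k = 0, -2, -2, -32/3, 0, -512/5, 512/3, …
ICs: h(0) = 0, h′(0) = -2.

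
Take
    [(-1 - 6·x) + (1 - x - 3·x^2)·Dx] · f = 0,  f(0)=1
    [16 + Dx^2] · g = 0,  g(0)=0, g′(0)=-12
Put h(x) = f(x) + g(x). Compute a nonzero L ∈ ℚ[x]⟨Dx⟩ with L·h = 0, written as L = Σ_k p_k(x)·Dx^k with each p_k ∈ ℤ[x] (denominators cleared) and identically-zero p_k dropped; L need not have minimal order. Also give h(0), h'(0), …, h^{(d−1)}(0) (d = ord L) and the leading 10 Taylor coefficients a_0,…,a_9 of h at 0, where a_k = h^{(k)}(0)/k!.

L = (464 + 2816·x + 416·x^2 + 2112·x^3 + 5760·x^4 + 6912·x^5) + (-192 + 304·x + 672·x^2 - 1312·x^3 - 1008·x^4 + 3456·x^5 + 3456·x^6)·Dx + (29 + 176·x + 26·x^2 + 132·x^3 + 360·x^4 + 432·x^5)·Dx^2 + (-12 + 19·x + 42·x^2 - 82·x^3 - 63·x^4 + 216·x^5 + 216·x^6)·Dx^3  (order 3).
h: a_k = 1, -11, 4, 39, 19, 72/5, 97, 23809/105, 508, 1093207/945, …
ICs: h(0) = 1, h′(0) = -11, h′′(0) = 8.

f: a_k = 1, 1, 4, 7, 19, 40, 97, 217, 508, 1159, …
g: a_k = 0, -12, 0, 32, 0, -128/5, 0, 1024/105, 0, -2048/945, …
Weyl lclm of L_f,L_g ⇒ L₀ (ord ≤ 3).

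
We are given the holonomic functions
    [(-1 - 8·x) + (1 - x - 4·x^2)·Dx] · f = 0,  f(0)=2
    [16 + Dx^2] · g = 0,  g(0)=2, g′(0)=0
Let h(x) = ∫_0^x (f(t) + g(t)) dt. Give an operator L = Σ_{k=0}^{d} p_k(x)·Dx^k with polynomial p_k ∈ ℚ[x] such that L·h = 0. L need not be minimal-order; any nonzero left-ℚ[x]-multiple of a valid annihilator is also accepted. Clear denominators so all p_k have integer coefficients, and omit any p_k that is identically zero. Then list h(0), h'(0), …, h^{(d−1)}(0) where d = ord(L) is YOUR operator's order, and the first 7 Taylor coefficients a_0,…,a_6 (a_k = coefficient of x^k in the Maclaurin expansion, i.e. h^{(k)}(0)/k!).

L = (560 + 4608·x + 1664·x^2 + 6144·x^3 + 10240·x^4 + 16384·x^5)·Dx + (-208 + 272·x + 896·x^2 - 1408·x^3 - 1536·x^4 + 6144·x^5 + 8192·x^6)·Dx^2 + (35 + 288·x + 104·x^2 + 384·x^3 + 640·x^4 + 1024·x^5)·Dx^3 + (-13 + 17·x + 56·x^2 - 88·x^3 - 96·x^4 + 384·x^5 + 512·x^6)·Dx^4  (order 4).
h: a_k = 0, 4, 1, -2, 9/2, 238/15, 65/3, …
ICs: h(0) = 0, h′(0) = 4, h′′(0) = 2, h′′′(0) = -12.

f: a_k = 2, 2, 10, 18, 58, 130, 362, …
g: a_k = 2, 0, -16, 0, 64/3, 0, -512/45, …
h₀=f+g: left-lcm gives L₀, ord ≤ 3.
∫: right-multiply L₀ by Dx.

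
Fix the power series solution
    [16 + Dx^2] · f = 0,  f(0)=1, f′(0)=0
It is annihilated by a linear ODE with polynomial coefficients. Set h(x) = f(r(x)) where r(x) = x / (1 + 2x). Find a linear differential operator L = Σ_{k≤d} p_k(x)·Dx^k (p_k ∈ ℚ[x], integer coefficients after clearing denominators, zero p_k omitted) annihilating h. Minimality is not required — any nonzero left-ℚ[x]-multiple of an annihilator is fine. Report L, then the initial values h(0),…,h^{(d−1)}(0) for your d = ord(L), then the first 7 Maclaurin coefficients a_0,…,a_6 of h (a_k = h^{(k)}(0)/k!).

f: a_k = 1, 0, -8, 0, 32/3, 0, -256/45, …
Change of var in L_f (x↦r) gives L₀.
L = 16 + (4 + 24·x + 48·x^2 + 32·x^3)·Dx + (1 + 8·x + 24·x^2 + 32·x^3 + 16·x^4)·Dx^2  (order 2).
h: a_k = 1, 0, -8, 32, -256/3, 512/3, -9856/45, …
ICs: h(0) = 1, h′(0) = 0.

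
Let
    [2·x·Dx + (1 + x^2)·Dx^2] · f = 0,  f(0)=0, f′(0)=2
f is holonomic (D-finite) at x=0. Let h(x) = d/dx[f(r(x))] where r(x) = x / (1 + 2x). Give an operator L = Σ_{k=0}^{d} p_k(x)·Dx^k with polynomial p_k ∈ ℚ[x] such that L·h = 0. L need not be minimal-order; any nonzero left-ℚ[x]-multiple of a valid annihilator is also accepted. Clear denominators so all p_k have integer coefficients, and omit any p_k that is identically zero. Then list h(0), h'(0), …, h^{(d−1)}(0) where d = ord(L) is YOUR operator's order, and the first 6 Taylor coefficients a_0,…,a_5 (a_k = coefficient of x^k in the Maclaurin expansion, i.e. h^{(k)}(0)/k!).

L = (4 + 10·x) + (1 + 4·x + 5·x^2)·Dx  (order 1).
h: a_k = 2, -8, 22, -48, 82, -88, …
ICs: h(0) = 2.

f: a_k = 0, 2, 0, -2/3, 0, 2/5, …
f∘r: x↦r, Dx↦Dx/r' in L_f ⇒ L₀.
Derive L from L₀ (diff closure).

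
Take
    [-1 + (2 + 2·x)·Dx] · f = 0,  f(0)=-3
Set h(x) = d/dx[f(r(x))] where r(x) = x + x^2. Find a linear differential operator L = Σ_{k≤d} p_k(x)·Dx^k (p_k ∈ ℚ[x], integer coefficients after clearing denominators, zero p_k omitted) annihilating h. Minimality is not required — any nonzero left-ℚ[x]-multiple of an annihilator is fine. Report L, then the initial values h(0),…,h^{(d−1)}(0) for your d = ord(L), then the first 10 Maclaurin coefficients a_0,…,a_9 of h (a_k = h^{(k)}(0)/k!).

f: a_k = -3, -3/2, 3/8, -3/16, 15/128, -21/256, 63/1024, -99/2048, 1287/32768, -2145/65536, …
Change of var in L_f (x↦r) gives L₀.
Derive L from L₀ (diff closure).
L = 3 + (-2 - 6·x - 6·x^2 - 4·x^3)·Dx  (order 1).
h: a_k = -3/2, -9/4, 27/16, -9/32, -225/256, 513/512, -441/2048, -2601/4096, 51111/65536, -23715/131072, …
ICs: h(0) = -3/2.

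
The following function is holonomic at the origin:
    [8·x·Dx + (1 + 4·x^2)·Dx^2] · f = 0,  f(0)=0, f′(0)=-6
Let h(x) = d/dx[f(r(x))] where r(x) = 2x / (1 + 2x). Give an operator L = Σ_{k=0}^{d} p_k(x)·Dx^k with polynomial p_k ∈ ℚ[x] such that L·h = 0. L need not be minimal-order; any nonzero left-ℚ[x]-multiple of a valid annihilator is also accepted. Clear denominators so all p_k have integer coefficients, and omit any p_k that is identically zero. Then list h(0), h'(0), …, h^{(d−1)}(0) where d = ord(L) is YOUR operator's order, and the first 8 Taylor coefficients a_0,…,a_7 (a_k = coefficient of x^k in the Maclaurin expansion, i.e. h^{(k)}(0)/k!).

f: a_k = 0, -6, 0, 8, 0, -96/5, 0, 384/7, …
L₀ from L_f via x↦r, Dx↦r'^{-1}Dx.
h=h₀': d/dx-closure on L₀ ⇒ L.
L = (4 + 40·x) + (1 + 4·x + 20·x^2)·Dx  (order 1).
h: a_k = -12, 48, 48, -1152, 3648, 8448, -106752, 258048, …
ICs: h(0) = -12.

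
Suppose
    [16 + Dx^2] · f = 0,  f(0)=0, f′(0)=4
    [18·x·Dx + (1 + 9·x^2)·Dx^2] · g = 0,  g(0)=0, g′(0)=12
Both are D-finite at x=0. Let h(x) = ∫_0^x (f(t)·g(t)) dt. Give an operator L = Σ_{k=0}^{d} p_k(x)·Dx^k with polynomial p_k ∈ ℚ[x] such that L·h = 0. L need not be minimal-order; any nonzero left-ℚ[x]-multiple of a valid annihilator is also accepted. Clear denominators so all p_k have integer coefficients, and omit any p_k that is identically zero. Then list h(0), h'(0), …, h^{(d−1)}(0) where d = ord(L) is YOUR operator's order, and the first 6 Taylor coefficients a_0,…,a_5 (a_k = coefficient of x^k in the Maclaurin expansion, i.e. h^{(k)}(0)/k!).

f: a_k = 0, 4, 0, -32/3, 0, 128/15, …
g: a_k = 0, 12, 0, -36, 0, 972/5, …
Product ⇒ symmetric product L₀, ord ≤ 4.
h=∫₀ˣh₀: take L = L₀·Dx.
L = (20800 + 494784·x^2 + 2923776·x^4 + 11943936·x^6 + 26873856·x^8)·Dx + (19584·x + 342144·x^3 + 2239488·x^5 + 6718464·x^7)·Dx^2 + (1700 + 42732·x^2 + 318816·x^4 + 1492992·x^6 + 3359232·x^8)·Dx^3 + (1224·x + 21384·x^3 + 139968·x^5 + 419904·x^7)·Dx^4 + (25 + 738·x^2 + 8505·x^4 + 46656·x^6 + 104976·x^8)·Dx^5  (order 5).
h: a_k = 0, 0, 0, 16, 0, -272/5, …
ICs: h(0) = 0, h′(0) = 0, h′′(0) = 0, h′′′(0) = 96, h′′′′(0) = 0.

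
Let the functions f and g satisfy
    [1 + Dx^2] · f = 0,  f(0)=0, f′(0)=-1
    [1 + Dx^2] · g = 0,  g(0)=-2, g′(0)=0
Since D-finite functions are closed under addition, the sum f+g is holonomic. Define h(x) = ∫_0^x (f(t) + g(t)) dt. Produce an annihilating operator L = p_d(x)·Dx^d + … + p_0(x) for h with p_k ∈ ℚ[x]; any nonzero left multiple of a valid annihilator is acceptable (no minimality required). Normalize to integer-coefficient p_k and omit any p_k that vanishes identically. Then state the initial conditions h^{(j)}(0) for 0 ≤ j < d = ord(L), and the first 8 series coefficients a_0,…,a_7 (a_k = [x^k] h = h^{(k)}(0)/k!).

f: a_k = 0, -1, 0, 1/6, 0, -1/120, 0, 1/5040, …
g: a_k = -2, 0, 1, 0, -1/12, 0, 1/360, 0, …
h₀=f+g: left-lcm gives L₀, ord ≤ 4.
∫: right-multiply L₀ by Dx.
L = Dx + Dx^3  (order 3).
h: a_k = 0, -2, -1/2, 1/3, 1/24, -1/60, -1/720, 1/2520, …
ICs: h(0) = 0, h′(0) = -2, h′′(0) = -1.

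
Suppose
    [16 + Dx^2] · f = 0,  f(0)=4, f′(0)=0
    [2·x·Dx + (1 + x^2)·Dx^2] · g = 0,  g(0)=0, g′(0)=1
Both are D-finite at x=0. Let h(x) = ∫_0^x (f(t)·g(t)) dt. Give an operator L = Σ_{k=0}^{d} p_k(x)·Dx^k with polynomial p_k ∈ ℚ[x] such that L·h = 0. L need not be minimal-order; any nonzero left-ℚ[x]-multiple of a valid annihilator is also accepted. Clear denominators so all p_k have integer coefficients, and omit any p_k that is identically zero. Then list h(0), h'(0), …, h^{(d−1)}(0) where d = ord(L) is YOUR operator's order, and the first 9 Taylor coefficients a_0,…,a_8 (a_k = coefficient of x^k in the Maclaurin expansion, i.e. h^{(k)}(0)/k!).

f: a_k = 4, 0, -32, 0, 128/3, 0, -1024/45, 0, 2048/315, …
g: a_k = 0, 1, 0, -1/3, 0, 1/5, 0, -1/7, 0, …
h₀=f·g: eliminate ⇒ L₀, order ≤ 2·2.
h=∫h₀ ⇒ L = L₀·Dx.
L = (5440 + 19136·x^2 + 25856·x^4 + 16384·x^6 + 4096·x^8)·Dx + (1152·x + 3200·x^3 + 3072·x^5 + 1024·x^7)·Dx^2 + (612 + 2252·x^2 + 3168·x^4 + 2048·x^6 + 512·x^8)·Dx^3 + (72·x + 200·x^3 + 192·x^5 + 64·x^7)·Dx^4 + (17 + 66·x^2 + 97·x^4 + 64·x^6 + 16·x^8)·Dx^5  (order 5).
h: a_k = 0, 0, 2, 0, -25/3, 0, 406/45, 0, -3461/630, …
ICs: h(0) = 0, h′(0) = 0, h′′(0) = 4, h′′′(0) = 0, h′′′′(0) = -200.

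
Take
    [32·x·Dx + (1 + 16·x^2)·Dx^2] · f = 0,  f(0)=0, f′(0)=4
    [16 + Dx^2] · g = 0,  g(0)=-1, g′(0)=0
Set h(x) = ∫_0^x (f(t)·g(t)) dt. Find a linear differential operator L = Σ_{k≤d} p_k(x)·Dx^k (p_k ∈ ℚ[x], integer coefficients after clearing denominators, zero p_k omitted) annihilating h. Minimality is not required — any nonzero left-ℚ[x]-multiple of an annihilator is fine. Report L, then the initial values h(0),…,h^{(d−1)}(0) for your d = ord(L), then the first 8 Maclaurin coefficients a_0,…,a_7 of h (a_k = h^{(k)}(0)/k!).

L = (1280 + 53248·x^2 + 360448·x^4 + 2097152·x^6 + 8388608·x^8)·Dx + (1536·x + 40960·x^3 + 393216·x^5 + 2097152·x^7)·Dx^2 + (96 + 4096·x^2 + 36864·x^4 + 262144·x^6 + 1048576·x^8)·Dx^3 + (96·x + 2560·x^3 + 24576·x^5 + 131072·x^7)·Dx^4 + (1 + 48·x^2 + 896·x^4 + 8192·x^6 + 32768·x^8)·Dx^5  (order 5).
h: a_k = 0, 0, -2, 0, 40/3, 0, -3136/45, 0, …
ICs: h(0) = 0, h′(0) = 0, h′′(0) = -4, h′′′(0) = 0, h′′′′(0) = 320.

f: a_k = 0, 4, 0, -64/3, 0, 1024/5, 0, -16384/7, …
g: a_k = -1, 0, 8, 0, -32/3, 0, 256/45, 0, …
L₀ := L_f ⊗_s L_g (sym. prod.), ord ≤ 4.
∫: right-multiply L₀ by Dx.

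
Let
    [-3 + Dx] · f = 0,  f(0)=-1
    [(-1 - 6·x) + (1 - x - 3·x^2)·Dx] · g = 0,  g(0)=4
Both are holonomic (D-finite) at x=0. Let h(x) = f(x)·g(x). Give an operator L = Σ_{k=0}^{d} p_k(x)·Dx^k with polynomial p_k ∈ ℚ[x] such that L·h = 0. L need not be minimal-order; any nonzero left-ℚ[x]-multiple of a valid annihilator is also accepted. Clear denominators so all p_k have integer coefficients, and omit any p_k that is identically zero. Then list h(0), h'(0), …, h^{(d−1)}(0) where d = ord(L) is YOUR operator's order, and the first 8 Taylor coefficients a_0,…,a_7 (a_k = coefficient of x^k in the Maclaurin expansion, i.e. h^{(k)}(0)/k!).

L = (4 + 3·x - 9·x^2) + (-1 + x + 3·x^2)·Dx  (order 1).
h: a_k = -4, -16, -46, -112, -527/2, -3038/5, -28043/20, -112934/35, …
ICs: h(0) = -4.

f: a_k = -1, -3, -9/2, -9/2, -27/8, -81/40, -81/80, -243/560, …
g: a_k = 4, 4, 16, 28, 76, 160, 388, 868, …
L₀ := L_f ⊗_s L_g (sym. prod.), ord ≤ 1.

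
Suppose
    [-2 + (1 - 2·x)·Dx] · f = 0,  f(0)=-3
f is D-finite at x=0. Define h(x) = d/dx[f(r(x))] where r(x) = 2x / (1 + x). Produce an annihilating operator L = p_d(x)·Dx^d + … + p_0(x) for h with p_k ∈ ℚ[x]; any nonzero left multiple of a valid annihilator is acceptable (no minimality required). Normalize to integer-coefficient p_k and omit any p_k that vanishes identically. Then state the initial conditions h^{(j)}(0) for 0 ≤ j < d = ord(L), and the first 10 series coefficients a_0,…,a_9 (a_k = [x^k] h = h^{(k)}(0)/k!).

L = 6 + (-1 + 3·x)·Dx  (order 1).
h: a_k = -12, -72, -324, -1296, -4860, -17496, -61236, -209952, -708588, -2361960, …
ICs: h(0) = -12.

f: a_k = -3, -6, -12, -24, -48, -96, -192, -384, -768, -1536, …
f∘r: x↦r, Dx↦Dx/r' in L_f ⇒ L₀.
Derive L from L₀ (diff closure).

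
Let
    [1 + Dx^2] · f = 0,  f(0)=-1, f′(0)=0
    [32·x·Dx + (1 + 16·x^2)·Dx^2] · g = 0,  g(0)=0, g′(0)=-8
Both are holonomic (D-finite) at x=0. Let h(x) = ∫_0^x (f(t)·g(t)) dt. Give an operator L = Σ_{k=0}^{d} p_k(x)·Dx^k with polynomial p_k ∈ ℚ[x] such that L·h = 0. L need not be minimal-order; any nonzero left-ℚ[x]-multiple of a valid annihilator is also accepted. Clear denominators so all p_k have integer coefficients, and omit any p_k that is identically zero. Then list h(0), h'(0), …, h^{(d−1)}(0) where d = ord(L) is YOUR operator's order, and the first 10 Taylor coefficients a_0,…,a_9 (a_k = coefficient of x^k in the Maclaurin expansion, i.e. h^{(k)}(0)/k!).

f: a_k = -1, 0, 1/2, 0, -1/24, 0, 1/720, 0, -1/40320, 0, …
g: a_k = 0, -8, 0, 128/3, 0, -2048/5, 0, 32768/7, 0, -524288/9, …
Sym-product of L_f,L_g gives L₀ (≤ ord 4).
h=∫₀ˣh₀: take L = L₀·Dx.
L = (1105 + 51776·x^2 + 22016·x^4 + 16384·x^6 + 65536·x^8)·Dx + (2112·x + 35840·x^3 + 49152·x^5 + 262144·x^7)·Dx^2 + (1122 + 52352·x^2 + 27648·x^4 + 32768·x^6 + 131072·x^8)·Dx^3 + (2112·x + 35840·x^3 + 49152·x^5 + 262144·x^7)·Dx^4 + (17 + 576·x^2 + 5632·x^4 + 16384·x^6 + 65536·x^8)·Dx^5  (order 5).
h: a_k = 0, 0, 4, 0, -35/3, 0, 6469/90, 0, -3079271/5040, 0, …
ICs: h(0) = 0, h′(0) = 0, h′′(0) = 8, h′′′(0) = 0, h′′′′(0) = -280.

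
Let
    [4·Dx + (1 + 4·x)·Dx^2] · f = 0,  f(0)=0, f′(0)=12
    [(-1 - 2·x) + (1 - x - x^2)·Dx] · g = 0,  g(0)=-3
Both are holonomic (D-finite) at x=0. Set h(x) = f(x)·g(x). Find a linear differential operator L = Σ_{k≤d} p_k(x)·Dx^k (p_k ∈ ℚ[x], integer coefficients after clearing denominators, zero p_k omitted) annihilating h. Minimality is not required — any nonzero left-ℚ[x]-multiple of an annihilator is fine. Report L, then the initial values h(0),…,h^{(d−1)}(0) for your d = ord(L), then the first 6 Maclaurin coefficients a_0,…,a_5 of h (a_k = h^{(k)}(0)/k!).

L = (6 + 16·x) + (-2 + 16·x + 20·x^2)·Dx + (-1 - 3·x + 5·x^2 + 4·x^3)·Dx^2  (order 2).
h: a_k = 0, -36, 36, -192, 420, -8076/5, …
ICs: h(0) = 0, h′(0) = -36.

f: a_k = 0, 12, -24, 64, -192, 3072/5, …
g: a_k = -3, -3, -6, -9, -15, -24, …
Sym-product of L_f,L_g gives L₀ (≤ ord 2).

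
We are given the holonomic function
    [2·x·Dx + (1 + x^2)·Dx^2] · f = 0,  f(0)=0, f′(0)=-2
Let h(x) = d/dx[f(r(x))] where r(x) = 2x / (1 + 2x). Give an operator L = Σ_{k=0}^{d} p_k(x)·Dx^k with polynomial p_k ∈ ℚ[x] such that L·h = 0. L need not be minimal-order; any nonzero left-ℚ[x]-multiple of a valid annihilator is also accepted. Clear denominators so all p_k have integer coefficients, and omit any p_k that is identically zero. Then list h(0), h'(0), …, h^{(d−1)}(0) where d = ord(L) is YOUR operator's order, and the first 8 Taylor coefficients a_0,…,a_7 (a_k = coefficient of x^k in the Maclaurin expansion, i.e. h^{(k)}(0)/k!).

L = (4 + 16·x) + (1 + 4·x + 8·x^2)·Dx  (order 1).
h: a_k = -4, 16, -32, 0, 256, -1024, 2048, 0, …
ICs: h(0) = -4.

f: a_k = 0, -2, 0, 2/3, 0, -2/5, 0, 2/7, …
Substitute x→r, Dx→(1/r')Dx; clear ⇒ L₀.
h=h₀': d/dx-closure on L₀ ⇒ L.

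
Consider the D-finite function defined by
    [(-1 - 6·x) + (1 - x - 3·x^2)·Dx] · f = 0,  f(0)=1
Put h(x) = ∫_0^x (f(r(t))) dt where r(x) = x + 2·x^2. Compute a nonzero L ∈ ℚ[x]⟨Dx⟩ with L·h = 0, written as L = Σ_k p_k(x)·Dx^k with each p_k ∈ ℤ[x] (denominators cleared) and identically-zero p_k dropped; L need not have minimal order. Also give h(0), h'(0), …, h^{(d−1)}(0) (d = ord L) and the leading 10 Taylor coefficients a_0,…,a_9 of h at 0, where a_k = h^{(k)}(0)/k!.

L = (1 + 10·x + 36·x^2 + 48·x^3)·Dx + (-1 + x + 5·x^2 + 12·x^3 + 12·x^4)·Dx^2  (order 2).
h: a_k = 0, 1, 1/2, 2, 23/4, 77/5, 46, 1009/7, 3589/8, 1430, …
ICs: h(0) = 0, h′(0) = 1.

f: a_k = 1, 1, 4, 7, 19, 40, 97, 217, 508, 1159, …
h₀=f(r): pull back L_f along r ⇒ L₀.
∫: right-multiply L₀ by Dx.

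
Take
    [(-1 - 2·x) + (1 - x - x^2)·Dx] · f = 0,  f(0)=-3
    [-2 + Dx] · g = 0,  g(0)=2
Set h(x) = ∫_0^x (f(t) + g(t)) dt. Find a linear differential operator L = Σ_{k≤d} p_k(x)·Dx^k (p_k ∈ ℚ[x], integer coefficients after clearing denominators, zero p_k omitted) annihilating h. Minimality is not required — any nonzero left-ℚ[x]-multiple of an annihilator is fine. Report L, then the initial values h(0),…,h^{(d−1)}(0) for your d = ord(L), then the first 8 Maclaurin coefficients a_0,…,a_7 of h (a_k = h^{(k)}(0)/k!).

L = (-4 - 8·x - 24·x^2 - 8·x^3)·Dx + (14·x + 10·x^2 - 8·x^3 - 4·x^4)·Dx^2 + (1 - 5·x + x^2 + 6·x^3 + 2·x^4)·Dx^3  (order 3).
h: a_k = 0, -1, 1/2, -2/3, -19/12, -41/15, -176/45, -1747/315, …
ICs: h(0) = 0, h′(0) = -1, h′′(0) = 1.

f: a_k = -3, -3, -6, -9, -15, -24, -39, -63, …
g: a_k = 2, 4, 4, 8/3, 4/3, 8/15, 8/45, 16/315, …
f+g: L₀ = lclm(L_f,L_g), ord ≤ 1+1.
Integrate: L := L₀·Dx.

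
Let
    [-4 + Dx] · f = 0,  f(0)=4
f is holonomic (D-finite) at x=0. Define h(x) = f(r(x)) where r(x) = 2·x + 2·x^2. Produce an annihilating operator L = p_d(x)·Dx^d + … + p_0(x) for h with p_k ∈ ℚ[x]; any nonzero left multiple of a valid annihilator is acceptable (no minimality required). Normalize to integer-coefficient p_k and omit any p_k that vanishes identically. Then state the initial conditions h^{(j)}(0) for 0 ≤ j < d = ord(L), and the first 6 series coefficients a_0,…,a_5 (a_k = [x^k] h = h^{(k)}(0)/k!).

f: a_k = 4, 16, 32, 128/3, 128/3, 512/15, …
f∘r: x↦r, Dx↦Dx/r' in L_f ⇒ L₀.
L = (-8 - 16·x) + Dx  (order 1).
h: a_k = 4, 32, 160, 1792/3, 5504/3, 72704/15, …
ICs: h(0) = 4.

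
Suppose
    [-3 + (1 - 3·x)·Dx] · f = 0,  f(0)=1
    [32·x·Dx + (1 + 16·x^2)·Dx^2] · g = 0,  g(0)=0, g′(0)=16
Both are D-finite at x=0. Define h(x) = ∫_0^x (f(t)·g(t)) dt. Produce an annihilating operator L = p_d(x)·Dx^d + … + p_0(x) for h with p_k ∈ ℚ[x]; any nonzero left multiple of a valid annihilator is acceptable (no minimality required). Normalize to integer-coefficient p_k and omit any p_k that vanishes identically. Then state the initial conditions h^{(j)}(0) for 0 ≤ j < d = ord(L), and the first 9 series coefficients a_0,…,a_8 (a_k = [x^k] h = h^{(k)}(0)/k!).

L = 96·x·Dx + (6 - 32·x + 192·x^2)·Dx^2 + (-1 + 3·x - 16·x^2 + 48·x^3)·Dx^3  (order 3).
h: a_k = 0, 0, 8, 16, 44/3, 176/5, 3368/15, 20208/35, 12086/35, …
ICs: h(0) = 0, h′(0) = 0, h′′(0) = 16.

f: a_k = 1, 3, 9, 27, 81, 243, 729, 2187, 6561, …
g: a_k = 0, 16, 0, -256/3, 0, 4096/5, 0, -65536/7, 0, …
Product ⇒ symmetric product L₀, ord ≤ 2.
h=∫h₀ ⇒ L = L₀·Dx.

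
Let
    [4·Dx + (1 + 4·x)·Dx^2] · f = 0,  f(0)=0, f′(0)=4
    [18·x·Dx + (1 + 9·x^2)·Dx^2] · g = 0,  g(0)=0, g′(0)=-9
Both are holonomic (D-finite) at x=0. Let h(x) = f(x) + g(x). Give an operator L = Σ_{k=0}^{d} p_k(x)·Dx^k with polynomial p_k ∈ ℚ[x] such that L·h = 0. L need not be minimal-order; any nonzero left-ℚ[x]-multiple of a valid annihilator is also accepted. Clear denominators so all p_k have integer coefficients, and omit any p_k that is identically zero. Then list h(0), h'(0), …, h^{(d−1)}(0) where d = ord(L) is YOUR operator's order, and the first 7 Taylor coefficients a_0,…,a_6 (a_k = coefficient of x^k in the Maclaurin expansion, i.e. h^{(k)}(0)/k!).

L = (-36 - 432·x + 972·x^2 + 1296·x^3)·Dx + (-25 - 72·x - 189·x^2 + 1944·x^3 + 2592·x^4)·Dx^2 + (-2 + x + 36·x^2 + 81·x^3 + 486·x^4 + 648·x^5)·Dx^3  (order 3).
h: a_k = 0, -5, -8, 145/3, -64, 59, -2048/3, …
ICs: h(0) = 0, h′(0) = -5, h′′(0) = -16.

f: a_k = 0, 4, -8, 64/3, -64, 1024/5, -2048/3, …
g: a_k = 0, -9, 0, 27, 0, -729/5, 0, …
L₀ := lclm(L_f,L_g); ord L₀ ≤ 2+2.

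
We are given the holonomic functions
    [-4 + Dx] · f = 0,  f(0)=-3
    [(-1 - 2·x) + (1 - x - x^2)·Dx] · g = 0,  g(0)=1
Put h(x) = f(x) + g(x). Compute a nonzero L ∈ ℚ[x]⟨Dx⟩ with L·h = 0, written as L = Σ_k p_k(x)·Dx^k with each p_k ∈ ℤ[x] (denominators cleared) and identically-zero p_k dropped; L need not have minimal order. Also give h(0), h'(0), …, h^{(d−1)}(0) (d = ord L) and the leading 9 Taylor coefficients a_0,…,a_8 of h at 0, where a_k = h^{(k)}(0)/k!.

L = (8·x + 72·x^2 + 32·x^3) + (12 - 38·x - 22·x^2 + 32·x^3 + 16·x^4)·Dx + (-3 + 9·x + x^2 - 10·x^3 - 4·x^4)·Dx^2  (order 2).
h: a_k = -2, -11, -22, -29, -27, -88/5, -61/15, 1181/105, 3058/105, …
ICs: h(0) = -2, h′(0) = -11.

f: a_k = -3, -12, -24, -32, -32, -128/5, -256/15, -1024/105, -512/105, …
g: a_k = 1, 1, 2, 3, 5, 8, 13, 21, 34, …
Sum ⇒ L₀ = lclm(L_f,L_g) in ℚ(x)⟨Dx⟩.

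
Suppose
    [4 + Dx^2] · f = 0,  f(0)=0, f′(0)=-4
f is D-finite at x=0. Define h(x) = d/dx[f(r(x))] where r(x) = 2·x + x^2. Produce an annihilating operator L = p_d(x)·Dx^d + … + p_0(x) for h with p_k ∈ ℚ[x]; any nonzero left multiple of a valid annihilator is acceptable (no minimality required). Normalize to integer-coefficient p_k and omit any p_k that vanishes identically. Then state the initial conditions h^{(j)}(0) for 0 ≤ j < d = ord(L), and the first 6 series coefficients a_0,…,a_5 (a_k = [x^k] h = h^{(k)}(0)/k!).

f: a_k = 0, -4, 0, 8/3, 0, -8/15, …
h₀=f(r): pull back L_f along r ⇒ L₀.
h₀' ⇒ L via d/dx closure of L₀.
L = (19 + 64·x + 96·x^2 + 64·x^3 + 16·x^4) + (-3 - 3·x)·Dx + (1 + 2·x + x^2)·Dx^2  (order 2).
h: a_k = -8, -8, 64, 128, -16/3, -240, …
ICs: h(0) = -8, h′(0) = -8.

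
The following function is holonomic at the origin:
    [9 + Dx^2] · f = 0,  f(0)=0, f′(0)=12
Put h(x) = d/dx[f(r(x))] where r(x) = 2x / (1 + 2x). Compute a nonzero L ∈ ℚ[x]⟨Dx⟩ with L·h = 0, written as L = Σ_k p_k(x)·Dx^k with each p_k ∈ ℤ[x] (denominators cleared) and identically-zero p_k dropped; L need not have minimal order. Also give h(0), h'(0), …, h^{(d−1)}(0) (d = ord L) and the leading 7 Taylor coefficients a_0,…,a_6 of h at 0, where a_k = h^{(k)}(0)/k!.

f: a_k = 0, 12, 0, -18, 0, 81/10, 0, …
f∘r: x↦r, Dx↦Dx/r' in L_f ⇒ L₀.
h₀' ⇒ L via d/dx closure of L₀.
L = (60 + 96·x + 96·x^2) + (12 + 72·x + 144·x^2 + 96·x^3)·Dx + (1 + 8·x + 24·x^2 + 32·x^3 + 16·x^4)·Dx^2  (order 2).
h: a_k = 24, -96, -144, 2688, -14064, 48960, -619296/5, …
ICs: h(0) = 24, h′(0) = -96.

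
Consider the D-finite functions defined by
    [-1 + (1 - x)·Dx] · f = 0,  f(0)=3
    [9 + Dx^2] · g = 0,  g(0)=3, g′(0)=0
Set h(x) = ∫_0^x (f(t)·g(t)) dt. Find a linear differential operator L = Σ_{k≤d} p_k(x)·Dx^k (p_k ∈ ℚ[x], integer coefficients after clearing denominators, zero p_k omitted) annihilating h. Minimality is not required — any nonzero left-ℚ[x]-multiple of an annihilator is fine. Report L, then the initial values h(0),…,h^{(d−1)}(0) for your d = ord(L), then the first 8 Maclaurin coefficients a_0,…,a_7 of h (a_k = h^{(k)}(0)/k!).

f: a_k = 3, 3, 3, 3, 3, 3, 3, 3, …
g: a_k = 3, 0, -27/2, 0, 81/8, 0, -243/80, 0, …
h₀=f·g: eliminate ⇒ L₀, order ≤ 1·2.
Integrate: L := L₀·Dx.
L = (-9 + 9·x)·Dx + 2·Dx^2 + (-1 + x)·Dx^3  (order 3).
h: a_k = 0, 9, 9/2, -21/2, -63/8, -9/40, -3/16, -117/80, …
ICs: h(0) = 0, h′(0) = 9, h′′(0) = 9.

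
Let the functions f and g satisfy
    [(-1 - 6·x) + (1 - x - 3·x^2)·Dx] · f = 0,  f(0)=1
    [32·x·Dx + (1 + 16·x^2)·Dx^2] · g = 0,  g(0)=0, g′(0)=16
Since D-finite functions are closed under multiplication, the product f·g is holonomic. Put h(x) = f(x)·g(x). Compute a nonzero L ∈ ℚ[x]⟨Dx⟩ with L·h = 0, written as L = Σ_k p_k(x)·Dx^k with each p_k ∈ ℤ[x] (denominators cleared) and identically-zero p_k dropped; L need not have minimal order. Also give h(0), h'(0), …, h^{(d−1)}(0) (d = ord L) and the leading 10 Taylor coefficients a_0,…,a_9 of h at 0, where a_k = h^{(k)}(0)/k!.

f: a_k = 1, 1, 4, 7, 19, 40, 97, 217, 508, 1159, …
g: a_k = 0, 16, 0, -256/3, 0, 4096/5, 0, -65536/7, 0, 1048576/9, …
Product ⇒ symmetric product L₀, ord ≤ 2.
L = (6 + 32·x + 288·x^2) + (2 - 20·x + 64·x^2 + 288·x^3)·Dx + (-1 + x - 13·x^2 + 16·x^3 + 48·x^4)·Dx^2  (order 2).
h: a_k = 0, 16, 16, -64/3, 80/3, 11728/15, 12928/15, -646256/105, -374768/105, 29759552/315, …
ICs: h(0) = 0, h′(0) = 16.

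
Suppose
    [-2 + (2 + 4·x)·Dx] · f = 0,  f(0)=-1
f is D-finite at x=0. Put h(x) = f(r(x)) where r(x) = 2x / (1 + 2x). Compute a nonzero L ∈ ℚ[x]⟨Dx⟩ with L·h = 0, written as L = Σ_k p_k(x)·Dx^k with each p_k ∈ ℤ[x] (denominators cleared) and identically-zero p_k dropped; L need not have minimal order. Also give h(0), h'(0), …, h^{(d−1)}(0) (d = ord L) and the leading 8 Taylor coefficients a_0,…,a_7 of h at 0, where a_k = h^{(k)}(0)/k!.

f: a_k = -1, -1, 1/2, -1/2, 5/8, -7/8, 21/16, -33/16, …
Substitute x→r, Dx→(1/r')Dx; clear ⇒ L₀.
L = -2 + (1 + 8·x + 12·x^2)·Dx  (order 1).
h: a_k = -1, -2, 6, -20, 74, -300, 1308, -6024, …
ICs: h(0) = -1.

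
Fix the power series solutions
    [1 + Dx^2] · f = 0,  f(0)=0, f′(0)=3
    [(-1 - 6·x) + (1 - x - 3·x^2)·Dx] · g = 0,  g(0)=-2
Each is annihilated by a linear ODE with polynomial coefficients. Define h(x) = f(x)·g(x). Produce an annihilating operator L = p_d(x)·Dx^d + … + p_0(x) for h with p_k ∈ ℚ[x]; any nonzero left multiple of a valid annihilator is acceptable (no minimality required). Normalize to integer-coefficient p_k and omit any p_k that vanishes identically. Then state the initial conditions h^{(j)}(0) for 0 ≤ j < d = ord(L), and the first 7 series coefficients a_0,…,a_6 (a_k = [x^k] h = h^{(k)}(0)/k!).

L = (5 + x + 3·x^2) + (2 + 12·x)·Dx + (-1 + x + 3·x^2)·Dx^2  (order 2).
h: a_k = 0, -6, -6, -23, -41, -2201/20, -4661/20, …
ICs: h(0) = 0, h′(0) = -6.

f: a_k = 0, 3, 0, -1/2, 0, 1/40, 0, …
g: a_k = -2, -2, -8, -14, -38, -80, -194, …
Product ⇒ symmetric product L₀, ord ≤ 2.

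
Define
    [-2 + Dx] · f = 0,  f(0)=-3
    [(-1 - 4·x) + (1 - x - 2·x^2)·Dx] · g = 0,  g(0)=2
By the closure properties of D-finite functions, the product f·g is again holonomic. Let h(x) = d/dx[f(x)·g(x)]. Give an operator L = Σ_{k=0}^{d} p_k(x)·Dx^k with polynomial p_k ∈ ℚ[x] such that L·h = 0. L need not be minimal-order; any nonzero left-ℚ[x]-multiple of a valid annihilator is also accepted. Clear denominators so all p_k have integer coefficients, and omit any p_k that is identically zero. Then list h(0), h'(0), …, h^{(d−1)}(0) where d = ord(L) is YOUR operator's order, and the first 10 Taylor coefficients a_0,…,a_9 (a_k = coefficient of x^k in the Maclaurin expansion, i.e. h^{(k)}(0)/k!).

f: a_k = -3, -6, -6, -4, -2, -4/5, -4/15, -8/105, -2/105, -4/945, …
g: a_k = 2, 2, 6, 10, 22, 42, 86, 170, 342, 682, …
h₀=f·g: eliminate ⇒ L₀, order ≤ 1·1.
h₀' ⇒ L via d/dx closure of L₀.
L = (14 + 16·x - 12·x^2 - 16·x^3 + 16·x^4) + (-3 + x + 12·x^2 - 8·x^4)·Dx  (order 1).
h: a_k = -18, -84, -258, -696, -1738, -20884/5, -48702/5, -2338384/105, -751514/15, -35073212/315, …
ICs: h(0) = -18.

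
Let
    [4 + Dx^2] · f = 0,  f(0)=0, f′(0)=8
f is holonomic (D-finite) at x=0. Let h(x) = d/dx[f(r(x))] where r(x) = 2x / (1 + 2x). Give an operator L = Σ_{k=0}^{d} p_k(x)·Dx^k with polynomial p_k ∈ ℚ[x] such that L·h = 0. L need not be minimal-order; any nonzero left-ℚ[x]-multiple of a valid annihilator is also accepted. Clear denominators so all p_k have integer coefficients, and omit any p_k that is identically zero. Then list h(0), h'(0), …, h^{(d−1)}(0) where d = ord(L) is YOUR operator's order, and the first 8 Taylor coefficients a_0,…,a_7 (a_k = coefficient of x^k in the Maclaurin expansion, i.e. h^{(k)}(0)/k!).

f: a_k = 0, 8, 0, -16/3, 0, 16/15, 0, -32/315, …
L₀ from L_f via x↦r, Dx↦r'^{-1}Dx.
h=h₀': d/dx-closure on L₀ ⇒ L.
L = (40 + 96·x + 96·x^2) + (12 + 72·x + 144·x^2 + 96·x^3)·Dx + (1 + 8·x + 24·x^2 + 32·x^3 + 16·x^4)·Dx^2  (order 2).
h: a_k = 16, -64, 64, 512, -11008/3, 15360, -2262016/45, 6209536/45, …
ICs: h(0) = 16, h′(0) = -64.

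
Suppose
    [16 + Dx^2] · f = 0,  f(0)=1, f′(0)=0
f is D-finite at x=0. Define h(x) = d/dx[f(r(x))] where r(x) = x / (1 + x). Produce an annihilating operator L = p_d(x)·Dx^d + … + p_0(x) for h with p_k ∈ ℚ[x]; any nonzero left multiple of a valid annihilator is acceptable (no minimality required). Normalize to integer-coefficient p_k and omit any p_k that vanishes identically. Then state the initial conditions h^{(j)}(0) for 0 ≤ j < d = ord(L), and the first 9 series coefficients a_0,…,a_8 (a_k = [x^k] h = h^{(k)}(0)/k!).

f: a_k = 1, 0, -8, 0, 32/3, 0, -256/45, 0, 512/315, …
L₀ from L_f via x↦r, Dx↦r'^{-1}Dx.
h=h₀': d/dx-closure on L₀ ⇒ L.
L = (22 + 12·x + 6·x^2) + (6 + 18·x + 18·x^2 + 6·x^3)·Dx + (1 + 4·x + 6·x^2 + 4·x^3 + x^4)·Dx^2  (order 2).
h: a_k = 0, -16, 48, -160/3, -160/3, 5488/15, -4592/5, 100544/63, -71744/35, …
ICs: h(0) = 0, h′(0) = -16.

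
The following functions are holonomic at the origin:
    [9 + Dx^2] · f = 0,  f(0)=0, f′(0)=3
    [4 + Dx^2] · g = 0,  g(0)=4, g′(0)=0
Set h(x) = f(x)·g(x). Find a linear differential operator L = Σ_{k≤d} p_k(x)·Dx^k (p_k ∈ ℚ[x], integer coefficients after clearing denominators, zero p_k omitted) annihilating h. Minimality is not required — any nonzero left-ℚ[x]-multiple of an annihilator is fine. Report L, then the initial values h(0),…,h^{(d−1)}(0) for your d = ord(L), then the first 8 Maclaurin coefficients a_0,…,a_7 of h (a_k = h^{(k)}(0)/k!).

f: a_k = 0, 3, 0, -9/2, 0, 81/40, 0, -243/560, …
g: a_k = 4, 0, -8, 0, 8/3, 0, -16/45, 0, …
f·g: L₀ = L_f ⊗_s L_g, ord ≤ 2·2.
L = 25 + 26·Dx^2 + Dx^4  (order 4).
h: a_k = 0, 12, 0, -42, 0, 521/10, 0, -13021/420, …
ICs: h(0) = 0, h′(0) = 12, h′′(0) = 0, h′′′(0) = -252.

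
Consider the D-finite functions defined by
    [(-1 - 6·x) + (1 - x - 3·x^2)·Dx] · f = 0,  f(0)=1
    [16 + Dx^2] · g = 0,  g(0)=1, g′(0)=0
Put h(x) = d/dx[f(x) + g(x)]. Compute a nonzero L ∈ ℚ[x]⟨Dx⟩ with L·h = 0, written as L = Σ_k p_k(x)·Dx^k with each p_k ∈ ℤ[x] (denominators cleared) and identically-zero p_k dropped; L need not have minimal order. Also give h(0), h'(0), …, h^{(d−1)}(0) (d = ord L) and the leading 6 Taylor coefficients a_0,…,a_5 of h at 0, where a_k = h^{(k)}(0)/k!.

f: a_k = 1, 1, 4, 7, 19, 40, …
g: a_k = 1, 0, -8, 0, 32/3, 0, …
h₀=f+g: left-lcm gives L₀, ord ≤ 3.
Derive L from L₀ (diff closure).
L = (4672 + 20416·x + 66304·x^2 + 32640·x^3 + 66240·x^4 + 62208·x^5 + 62208·x^6) + (-464 - 2352·x + 3792·x^2 + 6752·x^3 - 2400·x^4 + 5184·x^5 + 24192·x^6 + 20736·x^7)·Dx + (292 + 1276·x + 4144·x^2 + 2040·x^3 + 4140·x^4 + 3888·x^5 + 3888·x^6)·Dx^2 + (-29 - 147·x + 237·x^2 + 422·x^3 - 150·x^4 + 324·x^5 + 1512·x^6 + 1296·x^7)·Dx^3  (order 3).
h: a_k = 1, -8, 21, 356/3, 200, 8218/15, …
ICs: h(0) = 1, h′(0) = -8, h′′(0) = 42.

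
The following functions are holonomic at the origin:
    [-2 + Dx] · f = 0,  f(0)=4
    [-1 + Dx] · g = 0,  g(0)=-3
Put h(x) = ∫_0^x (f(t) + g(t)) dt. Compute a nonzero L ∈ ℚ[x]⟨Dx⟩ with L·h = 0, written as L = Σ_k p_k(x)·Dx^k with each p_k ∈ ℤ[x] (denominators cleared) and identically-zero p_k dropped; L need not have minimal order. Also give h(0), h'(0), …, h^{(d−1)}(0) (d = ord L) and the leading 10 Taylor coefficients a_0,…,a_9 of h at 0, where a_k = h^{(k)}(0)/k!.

f: a_k = 4, 8, 8, 16/3, 8/3, 16/15, 16/45, 32/315, 8/315, 16/2835, …
g: a_k = -3, -3, -3/2, -1/2, -1/8, -1/40, -1/240, -1/1680, -1/13440, -1/120960, …
Sum ⇒ L₀ = lclm(L_f,L_g) in ℚ(x)⟨Dx⟩.
∫: right-multiply L₀ by Dx.
L = 2·Dx - 3·Dx^2 + Dx^3  (order 3).
h: a_k = 0, 1, 5/2, 13/6, 29/24, 61/120, 25/144, 253/5040, 509/40320, 1021/362880, …
ICs: h(0) = 0, h′(0) = 1, h′′(0) = 5.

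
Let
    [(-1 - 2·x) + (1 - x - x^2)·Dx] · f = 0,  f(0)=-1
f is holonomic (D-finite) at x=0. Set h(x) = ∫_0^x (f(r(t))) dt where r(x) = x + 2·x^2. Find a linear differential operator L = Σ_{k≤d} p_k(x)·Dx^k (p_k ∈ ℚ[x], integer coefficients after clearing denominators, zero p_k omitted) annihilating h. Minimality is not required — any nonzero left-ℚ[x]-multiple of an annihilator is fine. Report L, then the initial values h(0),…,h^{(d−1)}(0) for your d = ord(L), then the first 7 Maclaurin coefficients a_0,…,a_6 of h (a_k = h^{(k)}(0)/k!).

f: a_k = -1, -1, -2, -3, -5, -8, -13, …
Change of var in L_f (x↦r) gives L₀.
h=∫h₀ ⇒ L = L₀·Dx.
L = (1 + 6·x + 12·x^2 + 16·x^3)·Dx + (-1 + x + 3·x^2 + 4·x^3 + 4·x^4)·Dx^2  (order 2).
h: a_k = 0, -1, -1/2, -4/3, -11/4, -31/5, -14, …
ICs: h(0) = 0, h′(0) = -1.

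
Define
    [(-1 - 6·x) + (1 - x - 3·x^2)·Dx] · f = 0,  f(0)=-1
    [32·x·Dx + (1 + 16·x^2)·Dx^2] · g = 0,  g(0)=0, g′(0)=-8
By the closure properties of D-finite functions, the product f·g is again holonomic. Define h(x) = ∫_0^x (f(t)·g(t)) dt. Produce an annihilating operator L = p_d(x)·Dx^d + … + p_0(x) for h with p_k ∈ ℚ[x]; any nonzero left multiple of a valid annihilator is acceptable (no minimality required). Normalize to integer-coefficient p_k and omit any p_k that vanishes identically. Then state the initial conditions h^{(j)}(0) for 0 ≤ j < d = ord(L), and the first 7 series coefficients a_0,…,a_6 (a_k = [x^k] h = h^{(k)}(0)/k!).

L = (6 + 32·x + 288·x^2)·Dx + (2 - 20·x + 64·x^2 + 288·x^3)·Dx^2 + (-1 + x - 13·x^2 + 16·x^3 + 48·x^4)·Dx^3  (order 3).
h: a_k = 0, 0, 4, 8/3, -8/3, 8/3, 2932/45, …
ICs: h(0) = 0, h′(0) = 0, h′′(0) = 8.

f: a_k = -1, -1, -4, -7, -19, -40, -97, …
g: a_k = 0, -8, 0, 128/3, 0, -2048/5, 0, …
f·g: L₀ = L_f ⊗_s L_g, ord ≤ 1·2.
Integrate: L := L₀·Dx.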